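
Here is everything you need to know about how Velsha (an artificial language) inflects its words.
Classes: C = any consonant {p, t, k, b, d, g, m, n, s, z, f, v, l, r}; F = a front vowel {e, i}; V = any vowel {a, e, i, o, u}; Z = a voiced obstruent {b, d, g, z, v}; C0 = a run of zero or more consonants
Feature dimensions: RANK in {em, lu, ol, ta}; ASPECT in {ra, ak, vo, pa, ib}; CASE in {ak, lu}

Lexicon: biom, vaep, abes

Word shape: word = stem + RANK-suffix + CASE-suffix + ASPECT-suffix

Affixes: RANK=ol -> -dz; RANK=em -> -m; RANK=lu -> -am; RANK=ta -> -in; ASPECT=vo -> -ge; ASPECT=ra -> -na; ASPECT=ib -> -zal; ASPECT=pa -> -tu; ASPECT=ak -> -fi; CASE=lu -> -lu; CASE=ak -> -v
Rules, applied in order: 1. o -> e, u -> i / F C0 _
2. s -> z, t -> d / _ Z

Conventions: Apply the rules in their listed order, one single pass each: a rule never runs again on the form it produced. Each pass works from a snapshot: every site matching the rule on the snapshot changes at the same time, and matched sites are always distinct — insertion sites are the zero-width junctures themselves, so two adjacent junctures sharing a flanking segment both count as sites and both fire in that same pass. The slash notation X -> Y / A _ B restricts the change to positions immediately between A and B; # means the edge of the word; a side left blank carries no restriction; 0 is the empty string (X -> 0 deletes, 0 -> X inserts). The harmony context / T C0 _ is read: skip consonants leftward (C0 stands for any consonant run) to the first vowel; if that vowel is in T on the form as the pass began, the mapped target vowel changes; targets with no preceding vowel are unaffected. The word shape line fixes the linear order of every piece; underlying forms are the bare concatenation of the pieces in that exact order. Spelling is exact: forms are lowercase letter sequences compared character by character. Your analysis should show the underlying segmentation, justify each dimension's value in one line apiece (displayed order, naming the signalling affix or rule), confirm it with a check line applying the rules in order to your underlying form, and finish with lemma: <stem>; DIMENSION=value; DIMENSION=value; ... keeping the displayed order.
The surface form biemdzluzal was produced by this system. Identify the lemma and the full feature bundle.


underlying: biom-dz-lu-zal
RANK=ol - signalled by the affix -dz
ASPECT=ib - signalled by the affix -zal
CASE=lu - signalled by the affix -lu
check: biomdzluzal -> biemdzluzal -> biemdzluzal
lemma: biom; RANK=ol; ASPECT=ib; CASE=lu


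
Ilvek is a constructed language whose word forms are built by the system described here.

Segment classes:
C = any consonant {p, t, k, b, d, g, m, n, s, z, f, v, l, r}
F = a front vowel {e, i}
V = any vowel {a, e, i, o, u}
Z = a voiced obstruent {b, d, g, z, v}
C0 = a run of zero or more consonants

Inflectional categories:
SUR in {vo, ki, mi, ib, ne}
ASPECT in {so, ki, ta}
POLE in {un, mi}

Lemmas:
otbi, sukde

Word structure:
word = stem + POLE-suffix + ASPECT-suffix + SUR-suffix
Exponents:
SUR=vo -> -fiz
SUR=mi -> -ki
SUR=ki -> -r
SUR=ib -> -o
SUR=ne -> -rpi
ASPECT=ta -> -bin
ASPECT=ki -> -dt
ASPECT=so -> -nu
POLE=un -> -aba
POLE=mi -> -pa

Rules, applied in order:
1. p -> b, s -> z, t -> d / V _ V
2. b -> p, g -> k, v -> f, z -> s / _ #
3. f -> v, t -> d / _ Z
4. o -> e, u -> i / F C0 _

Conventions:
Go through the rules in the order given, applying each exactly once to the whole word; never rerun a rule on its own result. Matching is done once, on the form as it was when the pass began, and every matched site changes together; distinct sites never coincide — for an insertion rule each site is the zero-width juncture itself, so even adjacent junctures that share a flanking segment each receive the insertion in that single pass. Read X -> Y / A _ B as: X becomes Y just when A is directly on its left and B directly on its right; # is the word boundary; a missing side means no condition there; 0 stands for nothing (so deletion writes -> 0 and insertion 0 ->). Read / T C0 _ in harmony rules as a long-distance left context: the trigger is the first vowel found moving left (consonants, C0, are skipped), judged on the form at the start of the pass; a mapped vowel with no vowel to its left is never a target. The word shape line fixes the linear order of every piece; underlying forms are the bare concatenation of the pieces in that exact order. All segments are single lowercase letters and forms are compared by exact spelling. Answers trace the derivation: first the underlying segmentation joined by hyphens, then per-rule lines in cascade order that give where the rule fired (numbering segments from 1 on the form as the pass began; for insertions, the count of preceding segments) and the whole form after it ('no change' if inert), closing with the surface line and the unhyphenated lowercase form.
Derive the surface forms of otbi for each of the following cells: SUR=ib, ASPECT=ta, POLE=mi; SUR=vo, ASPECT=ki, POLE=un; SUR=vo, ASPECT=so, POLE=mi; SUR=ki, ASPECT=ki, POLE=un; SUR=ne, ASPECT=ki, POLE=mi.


cell SUR=ib, ASPECT=ta, POLE=mi:
underlying: otbi-pa-bin-o
1. p -> b, s -> z, t -> d / V _ V: fires at position(s) 5: otbibabino
2. b -> p, g -> k, v -> f, z -> s / _ #: no change
3. f -> v, t -> d / _ Z: fires at position(s) 2: odbibabino
4. o -> e, u -> i / F C0 _: fires at position(s) 10: odbibabine
surface: odbibabine

cell SUR=vo, ASPECT=ki, POLE=un:
underlying: otbi-aba-dt-fiz
1. p -> b, s -> z, t -> d / V _ V: no change
2. b -> p, g -> k, v -> f, z -> s / _ #: fires at position(s) 12: otbiabadtfis
3. f -> v, t -> d / _ Z: fires at position(s) 2: odbiabadtfis
4. o -> e, u -> i / F C0 _: no change
surface: odbiabadtfis

cell SUR=vo, ASPECT=so, POLE=mi:
underlying: otbi-pa-nu-fiz
1. p -> b, s -> z, t -> d / V _ V: fires at position(s) 5: otbibanufiz
2. b -> p, g -> k, v -> f, z -> s / _ #: fires at position(s) 11: otbibanufis
3. f -> v, t -> d / _ Z: fires at position(s) 2: odbibanufis
4. o -> e, u -> i / F C0 _: no change
surface: odbibanufis

cell SUR=ki, ASPECT=ki, POLE=un:
underlying: otbi-aba-dt-r
1. p -> b, s -> z, t -> d / V _ V: no change
2. b -> p, g -> k, v -> f, z -> s / _ #: no change
3. f -> v, t -> d / _ Z: fires at position(s) 2: odbiabadtr
4. o -> e, u -> i / F C0 _: no change
surface: odbiabadtr

cell SUR=ne, ASPECT=ki, POLE=mi:
underlying: otbi-pa-dt-rpi
1. p -> b, s -> z, t -> d / V _ V: fires at position(s) 5: otbibadtrpi
2. b -> p, g -> k, v -> f, z -> s / _ #: no change
3. f -> v, t -> d / _ Z: fires at position(s) 2: odbibadtrpi
4. o -> e, u -> i / F C0 _: no change
surface: odbibadtrpi


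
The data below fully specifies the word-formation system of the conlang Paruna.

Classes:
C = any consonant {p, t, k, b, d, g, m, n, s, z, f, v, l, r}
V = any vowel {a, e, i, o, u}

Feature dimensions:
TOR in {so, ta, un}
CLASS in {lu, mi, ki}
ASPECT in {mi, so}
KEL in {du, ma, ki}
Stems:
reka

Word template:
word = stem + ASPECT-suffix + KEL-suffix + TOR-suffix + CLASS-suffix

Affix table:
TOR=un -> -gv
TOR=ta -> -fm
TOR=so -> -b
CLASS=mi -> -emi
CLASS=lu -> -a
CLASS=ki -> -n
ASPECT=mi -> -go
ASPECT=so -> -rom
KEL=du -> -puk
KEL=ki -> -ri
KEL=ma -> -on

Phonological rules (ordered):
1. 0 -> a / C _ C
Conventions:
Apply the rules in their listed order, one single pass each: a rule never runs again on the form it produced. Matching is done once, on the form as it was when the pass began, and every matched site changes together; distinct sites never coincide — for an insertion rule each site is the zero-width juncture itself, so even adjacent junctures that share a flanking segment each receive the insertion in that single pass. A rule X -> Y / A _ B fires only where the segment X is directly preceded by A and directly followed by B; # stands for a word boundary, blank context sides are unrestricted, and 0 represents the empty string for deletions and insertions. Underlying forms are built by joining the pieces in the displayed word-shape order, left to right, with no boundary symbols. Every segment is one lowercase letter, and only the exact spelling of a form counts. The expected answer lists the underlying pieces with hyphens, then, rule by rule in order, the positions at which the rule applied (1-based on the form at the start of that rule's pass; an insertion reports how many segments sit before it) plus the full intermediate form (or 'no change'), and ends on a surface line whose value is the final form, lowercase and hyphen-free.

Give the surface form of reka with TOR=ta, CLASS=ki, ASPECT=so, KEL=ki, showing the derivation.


underlying: reka-rom-ri-fm-n
1. 0 -> a / C _ C: inserts after position(s) 7, 10, 11: rekaromarifaman
surface: rekaromarifaman


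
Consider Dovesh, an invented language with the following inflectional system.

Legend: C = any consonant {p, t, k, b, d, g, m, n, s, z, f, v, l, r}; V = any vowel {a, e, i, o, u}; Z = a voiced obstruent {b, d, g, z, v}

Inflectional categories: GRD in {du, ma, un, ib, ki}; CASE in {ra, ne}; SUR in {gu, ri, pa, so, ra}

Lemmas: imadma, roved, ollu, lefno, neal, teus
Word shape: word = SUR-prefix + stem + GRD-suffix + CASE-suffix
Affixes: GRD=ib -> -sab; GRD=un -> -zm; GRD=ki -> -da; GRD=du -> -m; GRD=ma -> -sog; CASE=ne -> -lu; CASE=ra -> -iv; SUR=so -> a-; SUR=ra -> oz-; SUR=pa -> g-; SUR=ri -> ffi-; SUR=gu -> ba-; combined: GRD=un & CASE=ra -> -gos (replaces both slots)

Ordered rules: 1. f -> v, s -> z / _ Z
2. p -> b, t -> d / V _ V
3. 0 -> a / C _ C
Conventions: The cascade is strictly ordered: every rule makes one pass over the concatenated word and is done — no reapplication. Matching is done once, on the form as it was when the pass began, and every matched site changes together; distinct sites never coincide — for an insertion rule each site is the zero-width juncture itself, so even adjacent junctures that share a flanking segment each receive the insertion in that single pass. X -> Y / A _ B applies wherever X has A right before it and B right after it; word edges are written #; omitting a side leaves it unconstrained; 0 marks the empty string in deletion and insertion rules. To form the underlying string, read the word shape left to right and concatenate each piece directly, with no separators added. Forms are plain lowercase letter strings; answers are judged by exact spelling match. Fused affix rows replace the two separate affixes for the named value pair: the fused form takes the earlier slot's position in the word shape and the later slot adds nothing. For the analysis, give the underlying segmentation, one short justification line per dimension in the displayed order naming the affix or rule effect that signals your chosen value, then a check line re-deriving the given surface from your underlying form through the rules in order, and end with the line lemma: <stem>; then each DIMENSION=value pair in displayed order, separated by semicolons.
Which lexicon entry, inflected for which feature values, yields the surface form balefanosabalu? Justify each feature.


underlying: ba-lefno-sab-lu
GRD=ib - signalled by the affix -sab
CASE=ne - signalled by the affix -lu
SUR=gu - signalled by the affix ba-
check: balefnosablu -> balefnosablu -> balefnosablu -> balefanosabalu
lemma: lefno; GRD=ib; CASE=ne; SUR=gu


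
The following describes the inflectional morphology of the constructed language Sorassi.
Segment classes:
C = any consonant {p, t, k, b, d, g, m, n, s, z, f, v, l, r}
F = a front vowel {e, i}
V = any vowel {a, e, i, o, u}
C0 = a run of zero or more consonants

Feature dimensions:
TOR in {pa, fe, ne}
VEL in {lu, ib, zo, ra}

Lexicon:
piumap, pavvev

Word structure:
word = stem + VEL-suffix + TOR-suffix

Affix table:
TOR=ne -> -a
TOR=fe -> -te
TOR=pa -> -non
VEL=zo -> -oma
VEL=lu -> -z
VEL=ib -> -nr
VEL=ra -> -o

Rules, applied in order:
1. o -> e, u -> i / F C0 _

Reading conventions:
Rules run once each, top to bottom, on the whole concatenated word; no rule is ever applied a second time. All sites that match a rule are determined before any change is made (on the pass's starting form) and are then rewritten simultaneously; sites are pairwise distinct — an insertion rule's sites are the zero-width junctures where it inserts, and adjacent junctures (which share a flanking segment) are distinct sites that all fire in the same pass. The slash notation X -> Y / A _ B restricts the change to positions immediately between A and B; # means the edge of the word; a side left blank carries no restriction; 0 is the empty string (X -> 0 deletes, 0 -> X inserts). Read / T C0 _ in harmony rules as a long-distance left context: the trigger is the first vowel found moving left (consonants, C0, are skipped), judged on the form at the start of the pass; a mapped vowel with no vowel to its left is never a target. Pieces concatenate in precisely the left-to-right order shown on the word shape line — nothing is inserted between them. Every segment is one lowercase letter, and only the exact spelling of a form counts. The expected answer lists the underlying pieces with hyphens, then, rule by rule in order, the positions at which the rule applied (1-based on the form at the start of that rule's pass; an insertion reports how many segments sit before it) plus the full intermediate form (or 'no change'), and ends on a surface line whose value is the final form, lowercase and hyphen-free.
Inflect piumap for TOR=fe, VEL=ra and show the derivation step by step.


underlying: piumap-o-te
1. o -> e, u -> i / F C0 _: fires at position(s) 3: piimapote
surface: piimapote


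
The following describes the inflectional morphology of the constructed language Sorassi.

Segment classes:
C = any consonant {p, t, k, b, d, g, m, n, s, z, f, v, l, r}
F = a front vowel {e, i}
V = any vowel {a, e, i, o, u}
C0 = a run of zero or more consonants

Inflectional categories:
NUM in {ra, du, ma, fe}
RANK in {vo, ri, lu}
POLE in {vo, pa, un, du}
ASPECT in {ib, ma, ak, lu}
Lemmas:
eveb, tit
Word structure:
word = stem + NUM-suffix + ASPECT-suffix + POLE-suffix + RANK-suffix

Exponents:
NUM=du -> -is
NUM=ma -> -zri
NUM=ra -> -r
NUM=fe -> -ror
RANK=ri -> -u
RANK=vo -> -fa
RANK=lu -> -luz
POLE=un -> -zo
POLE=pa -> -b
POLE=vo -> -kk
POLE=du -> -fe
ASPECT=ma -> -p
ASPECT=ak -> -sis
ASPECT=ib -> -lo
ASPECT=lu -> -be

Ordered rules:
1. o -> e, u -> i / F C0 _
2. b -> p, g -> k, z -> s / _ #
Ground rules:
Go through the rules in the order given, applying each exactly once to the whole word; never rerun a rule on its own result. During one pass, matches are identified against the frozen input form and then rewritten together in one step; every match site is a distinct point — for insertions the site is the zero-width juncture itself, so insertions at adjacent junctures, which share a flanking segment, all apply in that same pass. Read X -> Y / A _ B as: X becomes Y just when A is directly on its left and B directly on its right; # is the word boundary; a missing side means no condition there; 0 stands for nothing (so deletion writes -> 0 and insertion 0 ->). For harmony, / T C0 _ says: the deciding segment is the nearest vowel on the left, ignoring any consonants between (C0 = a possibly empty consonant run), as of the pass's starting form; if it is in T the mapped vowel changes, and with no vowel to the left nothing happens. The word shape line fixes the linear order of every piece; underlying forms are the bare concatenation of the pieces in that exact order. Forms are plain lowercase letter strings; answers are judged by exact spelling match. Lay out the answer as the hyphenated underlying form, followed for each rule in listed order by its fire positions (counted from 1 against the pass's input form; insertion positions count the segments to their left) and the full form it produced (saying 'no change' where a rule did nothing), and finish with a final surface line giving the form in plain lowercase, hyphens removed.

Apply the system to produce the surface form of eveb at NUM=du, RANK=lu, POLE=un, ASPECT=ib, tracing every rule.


underlying: eveb-is-lo-zo-luz
1. o -> e, u -> i / F C0 _: fires at position(s) 8: evebislezoluz
2. b -> p, g -> k, z -> s / _ #: fires at position(s) 13: evebislezolus
surface: evebislezolus


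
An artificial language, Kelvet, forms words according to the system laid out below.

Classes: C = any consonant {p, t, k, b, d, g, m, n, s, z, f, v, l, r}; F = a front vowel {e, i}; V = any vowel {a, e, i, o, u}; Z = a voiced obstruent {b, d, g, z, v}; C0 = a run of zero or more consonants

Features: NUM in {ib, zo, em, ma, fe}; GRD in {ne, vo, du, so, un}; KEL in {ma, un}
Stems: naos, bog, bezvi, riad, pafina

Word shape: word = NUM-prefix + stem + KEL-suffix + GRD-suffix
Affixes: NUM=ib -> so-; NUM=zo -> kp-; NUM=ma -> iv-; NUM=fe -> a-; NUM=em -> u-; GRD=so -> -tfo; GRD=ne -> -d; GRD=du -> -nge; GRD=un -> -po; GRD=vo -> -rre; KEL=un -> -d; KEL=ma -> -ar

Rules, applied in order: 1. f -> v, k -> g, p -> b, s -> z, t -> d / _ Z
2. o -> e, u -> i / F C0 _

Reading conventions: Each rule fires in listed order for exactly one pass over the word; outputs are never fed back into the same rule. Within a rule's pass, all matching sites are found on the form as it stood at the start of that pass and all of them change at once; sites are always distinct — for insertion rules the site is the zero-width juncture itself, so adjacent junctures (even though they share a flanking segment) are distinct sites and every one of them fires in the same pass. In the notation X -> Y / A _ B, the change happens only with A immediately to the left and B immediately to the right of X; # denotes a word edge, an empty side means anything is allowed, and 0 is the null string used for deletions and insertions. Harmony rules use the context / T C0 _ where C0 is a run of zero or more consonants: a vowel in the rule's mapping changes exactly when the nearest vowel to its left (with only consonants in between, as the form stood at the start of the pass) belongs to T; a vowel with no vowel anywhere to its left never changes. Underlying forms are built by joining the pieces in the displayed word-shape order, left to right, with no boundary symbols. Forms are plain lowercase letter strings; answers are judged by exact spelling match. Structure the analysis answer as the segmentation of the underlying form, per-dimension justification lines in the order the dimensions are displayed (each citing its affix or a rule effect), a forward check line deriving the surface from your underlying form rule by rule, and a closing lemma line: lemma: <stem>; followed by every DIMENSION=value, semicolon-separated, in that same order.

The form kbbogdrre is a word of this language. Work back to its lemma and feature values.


underlying: kp-bog-d-rre
NUM=zo - signalled by the affix kp-
GRD=vo - signalled by the affix -rre
KEL=un - signalled by the affix -d
check: kpbogdrre -> kbbogdrre -> kbbogdrre
lemma: bog; NUM=zo; GRD=vo; KEL=un


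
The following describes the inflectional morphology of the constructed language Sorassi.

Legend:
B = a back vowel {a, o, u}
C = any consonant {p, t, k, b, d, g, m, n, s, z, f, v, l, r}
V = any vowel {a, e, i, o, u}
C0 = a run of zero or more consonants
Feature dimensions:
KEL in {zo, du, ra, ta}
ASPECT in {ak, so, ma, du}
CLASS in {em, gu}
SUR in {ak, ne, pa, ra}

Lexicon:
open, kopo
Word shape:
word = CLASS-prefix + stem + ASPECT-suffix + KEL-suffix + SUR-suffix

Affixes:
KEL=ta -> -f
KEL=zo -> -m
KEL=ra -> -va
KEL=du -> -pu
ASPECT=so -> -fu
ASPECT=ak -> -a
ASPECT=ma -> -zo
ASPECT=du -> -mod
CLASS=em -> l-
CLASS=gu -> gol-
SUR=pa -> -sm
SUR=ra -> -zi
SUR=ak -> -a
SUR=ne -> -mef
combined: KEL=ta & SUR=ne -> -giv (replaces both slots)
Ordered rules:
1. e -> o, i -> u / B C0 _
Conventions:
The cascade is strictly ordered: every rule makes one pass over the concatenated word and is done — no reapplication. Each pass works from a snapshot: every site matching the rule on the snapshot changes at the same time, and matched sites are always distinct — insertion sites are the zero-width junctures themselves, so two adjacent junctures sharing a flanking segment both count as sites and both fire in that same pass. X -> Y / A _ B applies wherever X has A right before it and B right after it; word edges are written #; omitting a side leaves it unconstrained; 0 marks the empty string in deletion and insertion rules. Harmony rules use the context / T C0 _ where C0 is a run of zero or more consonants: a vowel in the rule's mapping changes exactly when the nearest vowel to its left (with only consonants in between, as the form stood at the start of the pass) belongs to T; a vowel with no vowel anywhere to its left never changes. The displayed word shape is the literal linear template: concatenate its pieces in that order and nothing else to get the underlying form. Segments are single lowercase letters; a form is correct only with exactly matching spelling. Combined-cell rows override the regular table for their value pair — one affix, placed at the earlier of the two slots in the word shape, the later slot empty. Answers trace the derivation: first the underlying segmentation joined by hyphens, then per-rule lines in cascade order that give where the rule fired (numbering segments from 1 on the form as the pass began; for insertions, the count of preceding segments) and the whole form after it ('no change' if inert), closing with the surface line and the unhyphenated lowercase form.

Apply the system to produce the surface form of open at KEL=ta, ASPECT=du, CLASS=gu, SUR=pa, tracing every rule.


underlying: gol-open-mod-f-sm
1. e -> o, i -> u / B C0 _: fires at position(s) 6: goloponmodfsm
surface: goloponmodfsm


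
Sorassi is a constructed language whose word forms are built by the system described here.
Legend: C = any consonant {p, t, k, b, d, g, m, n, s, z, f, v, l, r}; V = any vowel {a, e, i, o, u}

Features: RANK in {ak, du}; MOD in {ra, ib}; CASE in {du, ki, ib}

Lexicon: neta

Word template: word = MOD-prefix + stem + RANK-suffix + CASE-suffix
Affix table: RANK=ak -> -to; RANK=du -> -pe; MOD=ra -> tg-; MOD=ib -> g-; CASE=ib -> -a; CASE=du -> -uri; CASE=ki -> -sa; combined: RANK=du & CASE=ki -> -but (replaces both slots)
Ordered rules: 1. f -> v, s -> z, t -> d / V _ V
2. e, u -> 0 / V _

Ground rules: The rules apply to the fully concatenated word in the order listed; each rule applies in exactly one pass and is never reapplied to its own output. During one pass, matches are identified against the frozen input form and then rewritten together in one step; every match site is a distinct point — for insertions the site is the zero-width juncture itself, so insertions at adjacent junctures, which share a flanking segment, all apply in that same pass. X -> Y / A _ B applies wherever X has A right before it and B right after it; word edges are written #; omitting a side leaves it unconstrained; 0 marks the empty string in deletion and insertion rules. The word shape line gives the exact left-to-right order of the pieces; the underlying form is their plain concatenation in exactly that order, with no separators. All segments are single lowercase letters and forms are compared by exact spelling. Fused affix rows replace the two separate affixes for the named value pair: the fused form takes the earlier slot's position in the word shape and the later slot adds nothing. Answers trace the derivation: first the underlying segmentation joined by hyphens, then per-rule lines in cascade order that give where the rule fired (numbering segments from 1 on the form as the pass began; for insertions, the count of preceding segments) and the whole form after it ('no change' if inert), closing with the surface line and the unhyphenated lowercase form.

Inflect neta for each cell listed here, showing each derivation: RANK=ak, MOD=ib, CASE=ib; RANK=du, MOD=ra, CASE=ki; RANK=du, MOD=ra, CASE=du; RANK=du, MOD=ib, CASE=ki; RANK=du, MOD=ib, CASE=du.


cell RANK=ak, MOD=ib, CASE=ib:
underlying: g-neta-to-a
1. f -> v, s -> z, t -> d / V _ V: fires at position(s) 4, 6: gnedadoa
2. e, u -> 0 / V _: no change
surface: gnedadoa

cell RANK=du, MOD=ra, CASE=ki:
underlying: tg-neta-but
1. f -> v, s -> z, t -> d / V _ V: fires at position(s) 5: tgnedabut
2. e, u -> 0 / V _: no change
surface: tgnedabut

cell RANK=du, MOD=ra, CASE=du:
underlying: tg-neta-pe-uri
1. f -> v, s -> z, t -> d / V _ V: fires at position(s) 5: tgnedapeuri
2. e, u -> 0 / V _: fires at position(s) 9: tgnedaperi
surface: tgnedaperi

cell RANK=du, MOD=ib, CASE=ki:
underlying: g-neta-but
1. f -> v, s -> z, t -> d / V _ V: fires at position(s) 4: gnedabut
2. e, u -> 0 / V _: no change
surface: gnedabut

cell RANK=du, MOD=ib, CASE=du:
underlying: g-neta-pe-uri
1. f -> v, s -> z, t -> d / V _ V: fires at position(s) 4: gnedapeuri
2. e, u -> 0 / V _: fires at position(s) 8: gnedaperi
surface: gnedaperi


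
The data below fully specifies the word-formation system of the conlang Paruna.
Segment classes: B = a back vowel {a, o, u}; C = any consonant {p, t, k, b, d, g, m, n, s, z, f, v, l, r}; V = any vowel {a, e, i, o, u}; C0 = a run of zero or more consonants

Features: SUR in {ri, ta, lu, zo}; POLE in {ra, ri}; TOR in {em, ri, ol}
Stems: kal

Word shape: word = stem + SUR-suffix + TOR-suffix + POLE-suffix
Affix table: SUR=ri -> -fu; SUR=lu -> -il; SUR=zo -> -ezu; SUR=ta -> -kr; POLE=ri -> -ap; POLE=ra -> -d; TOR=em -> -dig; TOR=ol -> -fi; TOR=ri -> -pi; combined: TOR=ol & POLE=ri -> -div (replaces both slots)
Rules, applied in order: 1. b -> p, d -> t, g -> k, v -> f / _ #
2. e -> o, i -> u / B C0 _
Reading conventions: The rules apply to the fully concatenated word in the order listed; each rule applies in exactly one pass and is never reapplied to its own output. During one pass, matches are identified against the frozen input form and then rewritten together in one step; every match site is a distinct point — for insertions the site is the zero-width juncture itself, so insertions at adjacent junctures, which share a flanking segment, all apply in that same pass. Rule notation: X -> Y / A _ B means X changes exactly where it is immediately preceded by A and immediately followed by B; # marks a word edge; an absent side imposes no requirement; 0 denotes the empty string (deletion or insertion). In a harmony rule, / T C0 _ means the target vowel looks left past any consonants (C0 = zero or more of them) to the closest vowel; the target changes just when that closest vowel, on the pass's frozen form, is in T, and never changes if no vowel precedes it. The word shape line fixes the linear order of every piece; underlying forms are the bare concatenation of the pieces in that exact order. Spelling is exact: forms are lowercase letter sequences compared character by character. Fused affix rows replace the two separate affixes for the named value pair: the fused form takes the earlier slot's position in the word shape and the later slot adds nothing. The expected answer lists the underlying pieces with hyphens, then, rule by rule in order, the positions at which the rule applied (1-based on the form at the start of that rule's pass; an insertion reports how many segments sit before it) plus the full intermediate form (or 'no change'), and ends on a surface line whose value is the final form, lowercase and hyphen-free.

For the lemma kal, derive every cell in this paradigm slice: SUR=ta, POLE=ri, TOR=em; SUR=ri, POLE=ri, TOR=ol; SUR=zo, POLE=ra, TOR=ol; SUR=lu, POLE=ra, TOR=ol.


cell SUR=ta, POLE=ri, TOR=em:
underlying: kal-kr-dig-ap
1. b -> p, d -> t, g -> k, v -> f / _ #: no change
2. e -> o, i -> u / B C0 _: fires at position(s) 7: kalkrdugap
surface: kalkrdugap

cell SUR=ri, POLE=ri, TOR=ol:
underlying: kal-fu-div
1. b -> p, d -> t, g -> k, v -> f / _ #: fires at position(s) 8: kalfudif
2. e -> o, i -> u / B C0 _: fires at position(s) 7: kalfuduf
surface: kalfuduf

cell SUR=zo, POLE=ra, TOR=ol:
underlying: kal-ezu-fi-d
1. b -> p, d -> t, g -> k, v -> f / _ #: fires at position(s) 9: kalezufit
2. e -> o, i -> u / B C0 _: fires at position(s) 4, 8: kalozufut
surface: kalozufut

cell SUR=lu, POLE=ra, TOR=ol:
underlying: kal-il-fi-d
1. b -> p, d -> t, g -> k, v -> f / _ #: fires at position(s) 8: kalilfit
2. e -> o, i -> u / B C0 _: fires at position(s) 4: kalulfit
surface: kalulfit


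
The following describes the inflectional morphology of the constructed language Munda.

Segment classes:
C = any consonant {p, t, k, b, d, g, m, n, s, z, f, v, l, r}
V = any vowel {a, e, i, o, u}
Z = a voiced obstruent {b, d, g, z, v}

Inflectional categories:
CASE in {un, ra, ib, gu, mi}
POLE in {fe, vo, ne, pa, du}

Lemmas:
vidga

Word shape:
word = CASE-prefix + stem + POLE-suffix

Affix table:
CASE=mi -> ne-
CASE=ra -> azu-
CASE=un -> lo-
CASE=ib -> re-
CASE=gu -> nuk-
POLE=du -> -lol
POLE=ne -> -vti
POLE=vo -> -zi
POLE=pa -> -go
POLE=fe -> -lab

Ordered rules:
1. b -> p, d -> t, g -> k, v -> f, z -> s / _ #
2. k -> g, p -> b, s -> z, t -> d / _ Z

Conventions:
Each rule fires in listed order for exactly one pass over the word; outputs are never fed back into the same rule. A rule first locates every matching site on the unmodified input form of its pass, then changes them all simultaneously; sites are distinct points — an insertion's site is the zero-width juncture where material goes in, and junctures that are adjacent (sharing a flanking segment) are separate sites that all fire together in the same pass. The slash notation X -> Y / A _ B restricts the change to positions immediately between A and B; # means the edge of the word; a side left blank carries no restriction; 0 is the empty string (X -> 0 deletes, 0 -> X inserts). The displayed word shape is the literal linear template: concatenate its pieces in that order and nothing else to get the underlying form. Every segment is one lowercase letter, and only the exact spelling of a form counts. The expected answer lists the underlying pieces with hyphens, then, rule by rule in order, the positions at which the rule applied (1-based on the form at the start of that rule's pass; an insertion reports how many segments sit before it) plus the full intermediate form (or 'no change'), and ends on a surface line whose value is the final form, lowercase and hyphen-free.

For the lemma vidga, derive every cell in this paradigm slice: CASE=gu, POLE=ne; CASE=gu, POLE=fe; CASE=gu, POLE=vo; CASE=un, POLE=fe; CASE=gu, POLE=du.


cell CASE=gu, POLE=ne:
underlying: nuk-vidga-vti
1. b -> p, d -> t, g -> k, v -> f, z -> s / _ #: no change
2. k -> g, p -> b, s -> z, t -> d / _ Z: fires at position(s) 3: nugvidgavti
surface: nugvidgavti

cell CASE=gu, POLE=fe:
underlying: nuk-vidga-lab
1. b -> p, d -> t, g -> k, v -> f, z -> s / _ #: fires at position(s) 11: nukvidgalap
2. k -> g, p -> b, s -> z, t -> d / _ Z: fires at position(s) 3: nugvidgalap
surface: nugvidgalap

cell CASE=gu, POLE=vo:
underlying: nuk-vidga-zi
1. b -> p, d -> t, g -> k, v -> f, z -> s / _ #: no change
2. k -> g, p -> b, s -> z, t -> d / _ Z: fires at position(s) 3: nugvidgazi
surface: nugvidgazi

cell CASE=un, POLE=fe:
underlying: lo-vidga-lab
1. b -> p, d -> t, g -> k, v -> f, z -> s / _ #: fires at position(s) 10: lovidgalap
2. k -> g, p -> b, s -> z, t -> d / _ Z: no change
surface: lovidgalap

cell CASE=gu, POLE=du:
underlying: nuk-vidga-lol
1. b -> p, d -> t, g -> k, v -> f, z -> s / _ #: no change
2. k -> g, p -> b, s -> z, t -> d / _ Z: fires at position(s) 3: nugvidgalol
surface: nugvidgalol


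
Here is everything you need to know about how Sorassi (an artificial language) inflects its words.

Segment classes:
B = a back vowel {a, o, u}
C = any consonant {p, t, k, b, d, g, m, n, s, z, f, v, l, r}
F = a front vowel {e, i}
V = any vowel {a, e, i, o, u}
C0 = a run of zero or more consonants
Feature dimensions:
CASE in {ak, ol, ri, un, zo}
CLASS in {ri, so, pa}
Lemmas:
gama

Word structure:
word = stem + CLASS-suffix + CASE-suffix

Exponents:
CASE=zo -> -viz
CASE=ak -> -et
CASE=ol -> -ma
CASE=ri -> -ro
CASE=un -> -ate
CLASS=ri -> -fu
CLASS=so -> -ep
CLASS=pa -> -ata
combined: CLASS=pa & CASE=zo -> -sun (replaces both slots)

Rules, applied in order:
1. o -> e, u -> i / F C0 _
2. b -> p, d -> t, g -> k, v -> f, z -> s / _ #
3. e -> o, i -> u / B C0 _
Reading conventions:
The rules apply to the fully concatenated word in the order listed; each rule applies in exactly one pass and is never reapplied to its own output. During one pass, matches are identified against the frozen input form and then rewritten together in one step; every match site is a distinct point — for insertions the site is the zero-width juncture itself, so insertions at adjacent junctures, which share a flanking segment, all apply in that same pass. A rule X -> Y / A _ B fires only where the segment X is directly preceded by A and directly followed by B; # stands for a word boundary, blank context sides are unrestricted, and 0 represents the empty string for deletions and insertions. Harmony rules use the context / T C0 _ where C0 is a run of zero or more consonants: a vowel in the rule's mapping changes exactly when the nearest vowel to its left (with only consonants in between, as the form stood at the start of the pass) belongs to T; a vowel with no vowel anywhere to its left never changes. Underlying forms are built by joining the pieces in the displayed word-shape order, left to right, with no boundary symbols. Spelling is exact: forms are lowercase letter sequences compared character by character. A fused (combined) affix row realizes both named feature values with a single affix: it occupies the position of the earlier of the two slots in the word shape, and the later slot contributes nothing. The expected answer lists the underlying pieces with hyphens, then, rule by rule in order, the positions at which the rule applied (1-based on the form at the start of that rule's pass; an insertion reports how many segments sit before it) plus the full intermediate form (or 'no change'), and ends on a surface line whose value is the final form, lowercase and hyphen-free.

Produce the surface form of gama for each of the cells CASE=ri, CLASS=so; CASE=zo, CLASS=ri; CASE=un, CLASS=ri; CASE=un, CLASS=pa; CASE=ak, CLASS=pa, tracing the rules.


cell CASE=ri, CLASS=so:
underlying: gama-ep-ro
1. o -> e, u -> i / F C0 _: fires at position(s) 8: gamaepre
2. b -> p, d -> t, g -> k, v -> f, z -> s / _ #: no change
3. e -> o, i -> u / B C0 _: fires at position(s) 5: gamaopre
surface: gamaopre

cell CASE=zo, CLASS=ri:
underlying: gama-fu-viz
1. o -> e, u -> i / F C0 _: no change
2. b -> p, d -> t, g -> k, v -> f, z -> s / _ #: fires at position(s) 9: gamafuvis
3. e -> o, i -> u / B C0 _: fires at position(s) 8: gamafuvus
surface: gamafuvus

cell CASE=un, CLASS=ri:
underlying: gama-fu-ate
1. o -> e, u -> i / F C0 _: no change
2. b -> p, d -> t, g -> k, v -> f, z -> s / _ #: no change
3. e -> o, i -> u / B C0 _: fires at position(s) 9: gamafuato
surface: gamafuato

cell CASE=un, CLASS=pa:
underlying: gama-ata-ate
1. o -> e, u -> i / F C0 _: no change
2. b -> p, d -> t, g -> k, v -> f, z -> s / _ #: no change
3. e -> o, i -> u / B C0 _: fires at position(s) 10: gamaataato
surface: gamaataato

cell CASE=ak, CLASS=pa:
underlying: gama-ata-et
1. o -> e, u -> i / F C0 _: no change
2. b -> p, d -> t, g -> k, v -> f, z -> s / _ #: no change
3. e -> o, i -> u / B C0 _: fires at position(s) 8: gamaataot
surface: gamaataot


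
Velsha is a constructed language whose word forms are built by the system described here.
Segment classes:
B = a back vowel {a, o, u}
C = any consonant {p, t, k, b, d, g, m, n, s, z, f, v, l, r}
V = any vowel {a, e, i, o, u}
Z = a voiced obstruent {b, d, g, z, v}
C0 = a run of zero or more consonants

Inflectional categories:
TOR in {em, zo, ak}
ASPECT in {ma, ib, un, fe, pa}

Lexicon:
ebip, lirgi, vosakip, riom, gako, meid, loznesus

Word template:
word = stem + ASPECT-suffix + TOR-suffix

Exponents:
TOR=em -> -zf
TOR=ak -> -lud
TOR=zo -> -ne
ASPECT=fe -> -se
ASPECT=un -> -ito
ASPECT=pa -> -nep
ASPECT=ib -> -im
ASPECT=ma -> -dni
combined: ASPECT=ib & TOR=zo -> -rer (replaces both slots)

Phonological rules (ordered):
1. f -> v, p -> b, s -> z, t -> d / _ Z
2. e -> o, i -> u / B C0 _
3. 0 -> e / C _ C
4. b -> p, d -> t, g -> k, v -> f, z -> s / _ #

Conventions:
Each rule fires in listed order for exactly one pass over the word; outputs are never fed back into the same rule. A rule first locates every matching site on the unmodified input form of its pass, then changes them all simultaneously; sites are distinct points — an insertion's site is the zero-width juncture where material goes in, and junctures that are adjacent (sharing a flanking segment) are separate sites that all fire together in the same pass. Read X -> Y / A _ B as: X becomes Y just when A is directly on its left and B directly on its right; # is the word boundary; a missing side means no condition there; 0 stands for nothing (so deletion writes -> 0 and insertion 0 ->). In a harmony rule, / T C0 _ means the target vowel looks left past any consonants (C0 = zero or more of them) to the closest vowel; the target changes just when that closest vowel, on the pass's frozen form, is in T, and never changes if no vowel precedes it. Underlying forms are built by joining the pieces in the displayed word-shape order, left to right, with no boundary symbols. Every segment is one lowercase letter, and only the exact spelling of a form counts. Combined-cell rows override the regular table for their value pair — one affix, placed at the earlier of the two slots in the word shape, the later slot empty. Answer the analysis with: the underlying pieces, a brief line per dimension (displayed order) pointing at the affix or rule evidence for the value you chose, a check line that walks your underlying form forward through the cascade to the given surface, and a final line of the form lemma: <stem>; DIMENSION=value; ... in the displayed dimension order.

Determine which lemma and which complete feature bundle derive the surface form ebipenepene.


underlying: ebip-nep-ne
TOR=zo - signalled by the affix -ne
ASPECT=pa - signalled by the affix -nep
check: ebipnepne -> ebipnepne -> ebipnepne -> ebipenepene -> ebipenepene
lemma: ebip; TOR=zo; ASPECT=pa


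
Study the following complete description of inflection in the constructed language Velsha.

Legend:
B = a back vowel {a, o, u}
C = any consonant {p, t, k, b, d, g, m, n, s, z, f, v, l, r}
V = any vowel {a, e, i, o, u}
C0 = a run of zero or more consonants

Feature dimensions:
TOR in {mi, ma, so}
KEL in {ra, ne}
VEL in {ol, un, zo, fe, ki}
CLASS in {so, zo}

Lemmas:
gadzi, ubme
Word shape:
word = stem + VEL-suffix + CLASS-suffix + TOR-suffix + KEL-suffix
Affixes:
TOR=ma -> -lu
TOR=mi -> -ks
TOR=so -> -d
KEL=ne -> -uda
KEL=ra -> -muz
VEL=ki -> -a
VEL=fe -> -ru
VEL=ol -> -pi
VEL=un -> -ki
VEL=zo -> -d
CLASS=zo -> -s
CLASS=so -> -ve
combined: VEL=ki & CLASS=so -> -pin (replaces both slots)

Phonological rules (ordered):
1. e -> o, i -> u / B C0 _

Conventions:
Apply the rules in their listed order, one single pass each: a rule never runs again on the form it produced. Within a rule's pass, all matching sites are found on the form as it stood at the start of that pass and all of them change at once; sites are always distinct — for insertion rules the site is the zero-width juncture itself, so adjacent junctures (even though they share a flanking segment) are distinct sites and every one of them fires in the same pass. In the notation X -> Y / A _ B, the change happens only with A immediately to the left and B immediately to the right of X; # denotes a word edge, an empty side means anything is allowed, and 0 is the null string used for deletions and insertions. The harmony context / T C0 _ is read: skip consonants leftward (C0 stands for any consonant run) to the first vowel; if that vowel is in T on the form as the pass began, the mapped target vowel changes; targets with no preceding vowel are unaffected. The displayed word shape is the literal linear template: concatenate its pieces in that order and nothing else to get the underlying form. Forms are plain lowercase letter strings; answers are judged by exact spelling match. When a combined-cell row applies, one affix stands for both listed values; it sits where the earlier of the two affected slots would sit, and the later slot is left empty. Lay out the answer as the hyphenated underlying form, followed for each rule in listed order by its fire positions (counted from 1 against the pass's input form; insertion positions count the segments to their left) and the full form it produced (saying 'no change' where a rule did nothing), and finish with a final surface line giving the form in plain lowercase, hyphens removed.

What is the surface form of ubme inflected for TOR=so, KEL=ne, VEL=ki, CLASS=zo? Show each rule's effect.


underlying: ubme-a-s-d-uda
1. e -> o, i -> u / B C0 _: fires at position(s) 4: ubmoasduda
surface: ubmoasduda
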